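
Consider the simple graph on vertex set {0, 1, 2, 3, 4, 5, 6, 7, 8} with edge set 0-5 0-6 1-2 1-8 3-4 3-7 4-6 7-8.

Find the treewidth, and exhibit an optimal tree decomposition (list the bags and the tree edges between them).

Each bag holds 2 vertices, so the decomposition has width 1, which upper-bounds the treewidth. Since G has at least one edge (e.g. 5–0), it is not an edgeless graph, so tw(G) ≥ 1. Combining the bounds, tw(G) = 1.

Treewidth 1.
One optimal decomposition is:
Bags: B1 = {0, 5}  B2 = {0, 6}  B3 = {4, 6}  B4 = {3, 4}  B5 = {3, 7}  B6 = {7, 8}  B7 = {1, 8}  B8 = {1, 2}
Tree: B1–B2, B2–B3, B3–B4, B4–B5, B5–B6, B6–B7, B7–B8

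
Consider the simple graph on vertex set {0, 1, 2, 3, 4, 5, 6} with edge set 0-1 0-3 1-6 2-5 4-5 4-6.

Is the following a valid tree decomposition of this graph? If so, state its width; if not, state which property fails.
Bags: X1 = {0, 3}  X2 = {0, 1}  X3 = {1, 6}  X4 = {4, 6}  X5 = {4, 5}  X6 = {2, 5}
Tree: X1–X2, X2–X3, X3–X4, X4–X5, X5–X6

Every vertex of G appears in some bag (union = {0, 1, 2, 3, 4, 5, 6}); every edge is covered by a bag; and for each vertex v the set of bags containing v is connected in the bag tree. The decomposition is therefore valid. The largest bag has 2 vertices, so the width is 1.

Yes; width 1.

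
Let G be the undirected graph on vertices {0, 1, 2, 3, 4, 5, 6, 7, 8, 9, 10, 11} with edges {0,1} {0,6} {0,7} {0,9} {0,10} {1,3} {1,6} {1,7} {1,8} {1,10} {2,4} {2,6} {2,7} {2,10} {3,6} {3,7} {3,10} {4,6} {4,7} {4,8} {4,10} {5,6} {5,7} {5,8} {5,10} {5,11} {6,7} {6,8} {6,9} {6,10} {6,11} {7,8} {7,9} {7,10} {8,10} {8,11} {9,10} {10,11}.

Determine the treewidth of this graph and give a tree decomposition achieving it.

Each bag holds 5 vertices, so the decomposition has width 4, which upper-bounds the treewidth. On the other hand G contains the 5-clique {5, 6, 8, 10, 11}. A clique must lie in a single bag of any decomposition, so no decomposition can have width below 4. Therefore the treewidth is 4.

Treewidth 4.
One such decomposition:
Bags: B1 = {1, 6, 7, 8, 10}  B2 = {4, 6, 7, 8, 10}  B3 = {5, 6, 7, 8, 10}  B4 = {5, 6, 8, 10, 11}  B5 = {2, 4, 6, 7, 10}  B6 = {0, 1, 6, 7, 10}  B7 = {0, 6, 7, 9, 10}  B8 = {1, 3, 6, 7, 10}
Tree: B1–B2, B1–B3, B3–B4, B2–B5, B1–B6, B6–B7, B1–B8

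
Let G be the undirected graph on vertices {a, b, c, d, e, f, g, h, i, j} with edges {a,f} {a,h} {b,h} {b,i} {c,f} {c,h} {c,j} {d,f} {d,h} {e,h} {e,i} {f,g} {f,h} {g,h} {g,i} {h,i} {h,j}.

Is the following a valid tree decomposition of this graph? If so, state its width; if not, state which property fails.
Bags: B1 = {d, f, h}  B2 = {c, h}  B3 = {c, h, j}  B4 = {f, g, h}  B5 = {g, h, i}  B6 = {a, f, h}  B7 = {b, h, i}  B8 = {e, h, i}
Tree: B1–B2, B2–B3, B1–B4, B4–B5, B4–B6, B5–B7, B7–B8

No — edge (f,c) lies in no bag.

A tree decomposition must satisfy three properties: every vertex lies in some bag; for every edge, both endpoints lie together in some bag; and for every vertex, the bags containing it form a connected subtree. Here edge (f,c) lies in no bag, so the decomposition is invalid.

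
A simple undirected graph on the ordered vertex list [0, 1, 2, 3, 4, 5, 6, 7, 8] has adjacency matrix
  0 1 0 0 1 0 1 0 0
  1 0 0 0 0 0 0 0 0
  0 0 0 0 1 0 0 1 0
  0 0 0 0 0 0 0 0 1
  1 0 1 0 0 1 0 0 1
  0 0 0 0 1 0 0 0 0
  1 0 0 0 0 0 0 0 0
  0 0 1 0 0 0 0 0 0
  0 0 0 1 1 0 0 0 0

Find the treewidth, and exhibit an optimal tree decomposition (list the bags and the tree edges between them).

Treewidth 1.
One optimal decomposition is:
Bags: B1 = {4, 8}  B2 = {0, 4}  B3 = {0, 1}  B4 = {2, 4}  B5 = {0, 6}  B6 = {2, 7}  B7 = {4, 5}  B8 = {3, 8}
Tree: B1–B2, B2–B3, B2–B4, B2–B5, B4–B6, B2–B7, B1–B8

Each bag holds 2 vertices, so the decomposition has width 1, which upper-bounds the treewidth. Any graph with an edge has treewidth ≥ 1, and G has the edge 8–4. Combining the bounds, tw(G) = 1.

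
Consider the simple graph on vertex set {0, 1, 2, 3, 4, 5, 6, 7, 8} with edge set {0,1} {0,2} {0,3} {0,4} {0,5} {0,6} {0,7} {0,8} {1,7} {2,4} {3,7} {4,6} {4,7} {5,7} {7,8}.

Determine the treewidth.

2

A width-2 tree decomposition is:
Bags: B1 = {0, 1, 7}  B2 = {0, 4, 7}  B3 = {0, 7, 8}  B4 = {0, 3, 7}  B5 = {0, 5, 7}  B6 = {0, 4, 6}  B7 = {0, 2, 4}
Tree: B1–B2, B1–B3, B2–B4, B1–B5, B2–B6, B6–B7
The largest bag has 3 vertices, giving width 2; this decomposition certifies tw(G) ≤ 2. For the lower bound, the 3 vertices {0, 2, 4} are pairwise adjacent, and any tree decomposition puts a clique entirely inside one bag — forcing width ≥ 2. Therefore the treewidth is 2.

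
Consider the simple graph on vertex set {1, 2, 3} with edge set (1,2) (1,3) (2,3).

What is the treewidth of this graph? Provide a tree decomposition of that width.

Treewidth 2.
Bags: B1 = {1, 2, 3}
Tree: (single bag)

With just one bag of size 3, the width is 3 − 1 = 2, so tw(G) ≤ 2. On the other hand G contains the 3-clique {1, 2, 3}. A clique must lie in a single bag of any decomposition, so no decomposition can have width below 2. The upper and lower bounds meet at 2, so that is the treewidth.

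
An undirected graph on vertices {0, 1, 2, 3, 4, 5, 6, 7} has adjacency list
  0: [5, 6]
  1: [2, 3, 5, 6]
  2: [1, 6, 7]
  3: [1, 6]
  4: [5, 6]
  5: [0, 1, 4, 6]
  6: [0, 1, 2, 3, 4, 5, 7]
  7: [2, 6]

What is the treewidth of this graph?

A width-2 tree decomposition is:
Bags: B1 = {4, 5, 6}  B2 = {1, 5, 6}  B3 = {1, 2, 6}  B4 = {1, 3, 6}  B5 = {0, 5, 6}  B6 = {2, 6, 7}
Tree: B1–B2, B2–B3, B2–B4, B2–B5, B3–B6
Each bag holds 3 vertices, so the decomposition has width 2, which upper-bounds the treewidth. On the other hand G contains the 3-clique {0, 5, 6}. A clique must lie in a single bag of any decomposition, so no decomposition can have width below 2. The upper and lower bounds meet at 2, so that is the treewidth.

2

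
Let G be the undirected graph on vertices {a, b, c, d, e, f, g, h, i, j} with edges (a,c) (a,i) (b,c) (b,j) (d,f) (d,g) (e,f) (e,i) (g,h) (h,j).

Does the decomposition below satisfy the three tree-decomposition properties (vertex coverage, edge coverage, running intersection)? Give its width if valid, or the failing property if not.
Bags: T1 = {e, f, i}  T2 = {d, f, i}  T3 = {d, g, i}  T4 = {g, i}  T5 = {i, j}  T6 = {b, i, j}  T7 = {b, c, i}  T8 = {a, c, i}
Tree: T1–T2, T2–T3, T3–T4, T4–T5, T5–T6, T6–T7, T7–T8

A tree decomposition must satisfy three properties: every vertex lies in some bag; for every edge, both endpoints lie together in some bag; and for every vertex, the bags containing it form a connected subtree. Here vertex h appears in no bag, so the decomposition is invalid.

No — vertex h appears in no bag.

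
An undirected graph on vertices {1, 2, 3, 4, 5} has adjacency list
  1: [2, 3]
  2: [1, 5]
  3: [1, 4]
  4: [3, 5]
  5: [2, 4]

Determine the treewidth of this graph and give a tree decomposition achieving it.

Every bag has size at most 3, so the width is 3 − 1 = 2 and tw(G) ≤ 2. Since 5–2–1–3–4–5 is a cycle in G, G is not acyclic. Forests are exactly the graphs of treewidth ≤ 1, so tw(G) ≥ 2. The upper and lower bounds meet at 2, so that is the treewidth.

Treewidth 2.
Bags: B1 = {1, 2, 5}  B2 = {1, 3, 5}  B3 = {3, 4, 5}
Tree: B1–B2, B2–B3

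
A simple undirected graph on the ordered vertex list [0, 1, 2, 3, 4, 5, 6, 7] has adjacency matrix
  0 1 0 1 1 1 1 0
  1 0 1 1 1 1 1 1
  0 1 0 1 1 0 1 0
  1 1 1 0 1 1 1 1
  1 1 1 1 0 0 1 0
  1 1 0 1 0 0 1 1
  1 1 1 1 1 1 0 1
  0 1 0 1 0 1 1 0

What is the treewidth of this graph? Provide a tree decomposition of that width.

Treewidth 4.
Bags: B1 = {0, 1, 3, 4, 6}  B2 = {1, 2, 3, 4, 6}  B3 = {0, 1, 3, 5, 6}  B4 = {1, 3, 5, 6, 7}
Tree: B1–B2, B1–B3, B3–B4

Every bag has size at most 5, so the width is 5 − 1 = 4 and tw(G) ≤ 4. For the lower bound, the 5 vertices {0, 1, 3, 4, 6} are pairwise adjacent, and any tree decomposition puts a clique entirely inside one bag — forcing width ≥ 4. Combining the bounds, tw(G) = 4.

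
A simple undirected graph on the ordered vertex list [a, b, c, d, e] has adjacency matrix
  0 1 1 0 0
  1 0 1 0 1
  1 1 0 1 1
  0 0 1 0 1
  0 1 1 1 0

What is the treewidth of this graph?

A width-2 tree decomposition is:
Bags: B1 = {b, c, e}  B2 = {a, b, c}  B3 = {c, d, e}
Tree: B1–B2, B1–B3
Every bag has size at most 3, so the width is 3 − 1 = 2 and tw(G) ≤ 2. For the lower bound, the 3 vertices {c, d, e} are pairwise adjacent, and any tree decomposition puts a clique entirely inside one bag — forcing width ≥ 2. Hence tw(G) = 2 exactly.

2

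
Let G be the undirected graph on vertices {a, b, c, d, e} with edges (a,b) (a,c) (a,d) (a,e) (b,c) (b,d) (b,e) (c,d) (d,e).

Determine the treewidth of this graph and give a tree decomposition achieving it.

Treewidth 3.
Bags: B1 = {a, b, c, d}  B2 = {a, b, d, e}
Tree: B1–B2

Every bag has size at most 4, so the width is 4 − 1 = 3 and tw(G) ≤ 3. For the lower bound, the 4 vertices {a, b, d, e} are pairwise adjacent, and any tree decomposition puts a clique entirely inside one bag — forcing width ≥ 3. Combining the bounds, tw(G) = 3.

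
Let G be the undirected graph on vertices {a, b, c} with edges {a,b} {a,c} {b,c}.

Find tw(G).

2

A width-2 tree decomposition is:
Bags: B1 = {a, b, c}
Tree: (single bag)
A single bag containing all 3 vertices is trivially a valid decomposition of width 2. Conversely, {a, b, c} is a clique of size 3, and the vertices of any clique must share a bag in every tree decomposition; so some bag has ≥ 3 vertices and tw(G) ≥ 2. The upper and lower bounds meet at 2, so that is the treewidth.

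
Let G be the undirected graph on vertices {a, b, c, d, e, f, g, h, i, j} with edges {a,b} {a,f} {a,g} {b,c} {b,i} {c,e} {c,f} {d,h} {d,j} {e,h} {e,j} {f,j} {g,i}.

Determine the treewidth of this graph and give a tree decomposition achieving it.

Treewidth 2.
Bags: B1 = {b, g, i}  B2 = {a, b, g}  B3 = {a, b, c}  B4 = {a, c, f}  B5 = {c, e, f}  B6 = {e, f, j}  B7 = {e, h, j}  B8 = {d, h, j}
Tree: B1–B2, B2–B3, B3–B4, B4–B5, B5–B6, B6–B7, B7–B8

The largest bag has 3 vertices, giving width 2; this decomposition certifies tw(G) ≤ 2. The edges i–g–a–b–i form a cycle, so G is not a tree and its treewidth is at least 2. Hence tw(G) = 2 exactly.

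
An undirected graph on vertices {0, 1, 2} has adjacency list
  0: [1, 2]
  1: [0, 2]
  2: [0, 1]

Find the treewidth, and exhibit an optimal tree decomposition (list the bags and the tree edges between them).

Treewidth 2.
Bags: B1 = {0, 1, 2}
Tree: (single bag)

A single bag containing all 3 vertices is trivially a valid decomposition of width 2. For the lower bound, the 3 vertices {0, 1, 2} are pairwise adjacent, and any tree decomposition puts a clique entirely inside one bag — forcing width ≥ 2. The upper and lower bounds meet at 2, so that is the treewidth.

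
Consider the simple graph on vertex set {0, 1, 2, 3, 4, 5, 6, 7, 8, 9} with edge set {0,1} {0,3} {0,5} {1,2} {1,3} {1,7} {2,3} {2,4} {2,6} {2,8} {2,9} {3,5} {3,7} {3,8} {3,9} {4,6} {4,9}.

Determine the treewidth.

2

A width-2 tree decomposition is:
Bags: B1 = {2, 3, 8}  B2 = {1, 2, 3}  B3 = {0, 1, 3}  B4 = {1, 3, 7}  B5 = {0, 3, 5}  B6 = {2, 3, 9}  B7 = {2, 4, 9}  B8 = {2, 4, 6}
Tree: B1–B2, B2–B3, B3–B4, B3–B5, B1–B6, B6–B7, B7–B8
Each bag holds 3 vertices, so the decomposition has width 2, which upper-bounds the treewidth. Conversely, {2, 3, 8} is a clique of size 3, and the vertices of any clique must share a bag in every tree decomposition; so some bag has ≥ 3 vertices and tw(G) ≥ 2. Combining the bounds, tw(G) = 2.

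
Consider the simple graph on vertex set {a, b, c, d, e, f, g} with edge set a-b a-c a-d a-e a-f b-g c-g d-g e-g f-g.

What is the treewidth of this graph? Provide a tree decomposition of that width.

Every bag has size at most 3, so the width is 3 − 1 = 2 and tw(G) ≤ 2. For the lower bound, G contains the cycle a–e–g–b–a, so G is not a forest; only forests have treewidth ≤ 1, hence tw(G) ≥ 2. Combining the bounds, tw(G) = 2.

Treewidth 2.
Bags: B1 = {a, e, g}  B2 = {a, b, g}  B3 = {a, f, g}  B4 = {a, d, g}  B5 = {a, c, g}
Tree: B1–B2, B2–B3, B3–B4, B4–B5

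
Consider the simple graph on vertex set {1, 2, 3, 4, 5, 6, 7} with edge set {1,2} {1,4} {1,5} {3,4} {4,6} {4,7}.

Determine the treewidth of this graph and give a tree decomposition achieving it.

Every bag has size at most 2, so the width is 2 − 1 = 1 and tw(G) ≤ 1. G has an edge, so its treewidth is at least 1. Therefore the treewidth is 1.

Treewidth 1.
Bags: B1 = {1, 4}  B2 = {1, 5}  B3 = {4, 7}  B4 = {1, 2}  B5 = {3, 4}  B6 = {4, 6}
Tree: B1–B2, B1–B3, B2–B4, B1–B5, B1–B6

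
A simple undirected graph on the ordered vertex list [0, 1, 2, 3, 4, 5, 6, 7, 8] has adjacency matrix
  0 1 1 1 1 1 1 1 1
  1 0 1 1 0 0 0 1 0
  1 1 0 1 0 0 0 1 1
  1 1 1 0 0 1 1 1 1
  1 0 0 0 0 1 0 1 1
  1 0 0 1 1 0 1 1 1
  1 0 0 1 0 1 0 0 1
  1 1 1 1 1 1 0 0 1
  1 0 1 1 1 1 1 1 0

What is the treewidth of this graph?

A width-4 tree decomposition is:
Bags: B1 = {0, 1, 2, 3, 7}  B2 = {0, 2, 3, 7, 8}  B3 = {0, 3, 5, 7, 8}  B4 = {0, 3, 5, 6, 8}  B5 = {0, 4, 5, 7, 8}
Tree: B1–B2, B2–B3, B3–B4, B3–B5
Each bag holds 5 vertices, so the decomposition has width 4, which upper-bounds the treewidth. Conversely, {0, 3, 5, 6, 8} is a clique of size 5, and the vertices of any clique must share a bag in every tree decomposition; so some bag has ≥ 5 vertices and tw(G) ≥ 4. Therefore the treewidth is 4.

4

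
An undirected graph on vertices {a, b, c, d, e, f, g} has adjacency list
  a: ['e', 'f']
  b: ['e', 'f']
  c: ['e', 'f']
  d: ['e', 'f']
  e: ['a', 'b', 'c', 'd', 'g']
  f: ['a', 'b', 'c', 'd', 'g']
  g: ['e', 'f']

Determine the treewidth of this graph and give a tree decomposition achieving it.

Every bag has size at most 3, so the width is 3 − 1 = 2 and tw(G) ≤ 2. The edges e–g–f–a–e form a cycle, so G is not a tree and its treewidth is at least 2. Therefore the treewidth is 2.

Treewidth 2.
Bags: B1 = {e, f, g}  B2 = {a, e, f}  B3 = {c, e, f}  B4 = {b, e, f}  B5 = {d, e, f}
Tree: B1–B2, B2–B3, B3–B4, B4–B5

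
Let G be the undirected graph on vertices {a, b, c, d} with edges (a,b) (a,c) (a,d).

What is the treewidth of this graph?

1

A width-1 tree decomposition is:
Bags: B1 = {a, b}  B2 = {a, c}  B3 = {a, d}
Tree: B1–B2, B1–B3
The largest bag has 2 vertices, giving width 1; this decomposition certifies tw(G) ≤ 1. Since G has at least one edge (e.g. a–b), it is not an edgeless graph, so tw(G) ≥ 1. Combining the bounds, tw(G) = 1.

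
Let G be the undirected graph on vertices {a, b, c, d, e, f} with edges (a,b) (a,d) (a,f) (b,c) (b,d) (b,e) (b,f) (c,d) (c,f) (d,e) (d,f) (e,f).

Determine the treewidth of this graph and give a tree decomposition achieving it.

The largest bag has 4 vertices, giving width 3; this decomposition certifies tw(G) ≤ 3. For the lower bound, the 4 vertices {b, d, e, f} are pairwise adjacent, and any tree decomposition puts a clique entirely inside one bag — forcing width ≥ 3. The upper and lower bounds meet at 3, so that is the treewidth.

Treewidth 3.
One such decomposition:
Bags: B1 = {b, d, e, f}  B2 = {a, b, d, f}  B3 = {b, c, d, f}
Tree: B1–B2, B1–B3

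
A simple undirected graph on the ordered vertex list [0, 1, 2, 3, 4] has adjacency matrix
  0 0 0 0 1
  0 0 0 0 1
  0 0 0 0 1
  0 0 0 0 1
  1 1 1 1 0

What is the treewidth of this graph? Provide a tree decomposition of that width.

Each bag holds 2 vertices, so the decomposition has width 1, which upper-bounds the treewidth. Any graph with an edge has treewidth ≥ 1, and G has the edge 4–0. Therefore the treewidth is 1.

Treewidth 1.
Bags: B1 = {0, 4}  B2 = {2, 4}  B3 = {1, 4}  B4 = {3, 4}
Tree: B1–B2, B2–B3, B2–B4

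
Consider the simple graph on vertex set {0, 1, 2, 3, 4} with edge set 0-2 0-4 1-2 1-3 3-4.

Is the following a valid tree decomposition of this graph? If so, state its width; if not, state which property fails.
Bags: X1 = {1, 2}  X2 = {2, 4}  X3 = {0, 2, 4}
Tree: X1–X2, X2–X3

No — vertex 3 appears in no bag.

A tree decomposition must satisfy three properties: every vertex lies in some bag; for every edge, both endpoints lie together in some bag; and for every vertex, the bags containing it form a connected subtree. Here vertex 3 appears in no bag, so the decomposition is invalid.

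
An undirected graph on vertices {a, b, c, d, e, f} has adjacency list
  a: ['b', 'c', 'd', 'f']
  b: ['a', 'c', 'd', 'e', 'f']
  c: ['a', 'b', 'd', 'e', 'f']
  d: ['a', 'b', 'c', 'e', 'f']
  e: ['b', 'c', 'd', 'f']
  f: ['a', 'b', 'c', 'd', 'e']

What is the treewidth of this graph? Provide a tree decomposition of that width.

Treewidth 4.
Bags: B1 = {b, c, d, e, f}  B2 = {a, b, c, d, f}
Tree: B1–B2

Every bag has size at most 5, so the width is 5 − 1 = 4 and tw(G) ≤ 4. On the other hand G contains the 5-clique {b, c, d, e, f}. A clique must lie in a single bag of any decomposition, so no decomposition can have width below 4. Therefore the treewidth is 4.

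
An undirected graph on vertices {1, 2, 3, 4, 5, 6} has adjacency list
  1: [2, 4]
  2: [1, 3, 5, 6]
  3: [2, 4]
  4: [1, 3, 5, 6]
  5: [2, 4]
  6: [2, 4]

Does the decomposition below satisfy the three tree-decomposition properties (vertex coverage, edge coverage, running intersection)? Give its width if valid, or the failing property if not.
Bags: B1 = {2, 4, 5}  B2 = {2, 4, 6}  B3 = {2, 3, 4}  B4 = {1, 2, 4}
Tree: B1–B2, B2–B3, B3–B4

Checking the three conditions: (i) the bags cover all of {1, 2, 3, 4, 5, 6}; (ii) for each edge, some bag contains both endpoints; (iii) the bags containing any fixed vertex form a subtree. All hold, so the decomposition is valid with width 3 − 1 = 2.

Yes; width 2.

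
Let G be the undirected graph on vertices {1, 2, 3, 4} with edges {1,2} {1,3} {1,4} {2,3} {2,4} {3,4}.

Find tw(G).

3

A width-3 tree decomposition is:
Bags: B1 = {1, 2, 3, 4}
Tree: (single bag)
A single bag containing all 4 vertices is trivially a valid decomposition of width 3. For the lower bound, the 4 vertices {1, 2, 3, 4} are pairwise adjacent, and any tree decomposition puts a clique entirely inside one bag — forcing width ≥ 3. Combining the bounds, tw(G) = 3.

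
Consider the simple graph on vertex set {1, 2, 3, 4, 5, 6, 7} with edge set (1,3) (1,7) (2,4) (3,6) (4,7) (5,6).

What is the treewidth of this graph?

1

A width-1 tree decomposition is:
Bags: B1 = {2, 4}  B2 = {4, 7}  B3 = {1, 7}  B4 = {1, 3}  B5 = {3, 6}  B6 = {5, 6}
Tree: B1–B2, B2–B3, B3–B4, B4–B5, B5–B6
Every bag has size at most 2, so the width is 2 − 1 = 1 and tw(G) ≤ 1. Any graph with an edge has treewidth ≥ 1, and G has the edge 2–4. Therefore the treewidth is 1.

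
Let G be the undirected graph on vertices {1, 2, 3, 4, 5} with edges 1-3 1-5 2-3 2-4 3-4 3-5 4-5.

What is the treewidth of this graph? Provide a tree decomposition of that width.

The largest bag has 3 vertices, giving width 2; this decomposition certifies tw(G) ≤ 2. Conversely, {1, 3, 5} is a clique of size 3, and the vertices of any clique must share a bag in every tree decomposition; so some bag has ≥ 3 vertices and tw(G) ≥ 2. Therefore the treewidth is 2.

Treewidth 2.
One such decomposition:
Bags: B1 = {1, 3, 5}  B2 = {3, 4, 5}  B3 = {2, 3, 4}
Tree: B1–B2, B2–B3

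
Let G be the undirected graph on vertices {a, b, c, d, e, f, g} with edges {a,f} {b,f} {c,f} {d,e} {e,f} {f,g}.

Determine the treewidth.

1

A width-1 tree decomposition is:
Bags: B1 = {a, f}  B2 = {c, f}  B3 = {e, f}  B4 = {f, g}  B5 = {d, e}  B6 = {b, f}
Tree: B1–B2, B1–B3, B3–B4, B3–B5, B2–B6
Each bag holds 2 vertices, so the decomposition has width 1, which upper-bounds the treewidth. Since G has at least one edge (e.g. a–f), it is not an edgeless graph, so tw(G) ≥ 1. The upper and lower bounds meet at 1, so that is the treewidth.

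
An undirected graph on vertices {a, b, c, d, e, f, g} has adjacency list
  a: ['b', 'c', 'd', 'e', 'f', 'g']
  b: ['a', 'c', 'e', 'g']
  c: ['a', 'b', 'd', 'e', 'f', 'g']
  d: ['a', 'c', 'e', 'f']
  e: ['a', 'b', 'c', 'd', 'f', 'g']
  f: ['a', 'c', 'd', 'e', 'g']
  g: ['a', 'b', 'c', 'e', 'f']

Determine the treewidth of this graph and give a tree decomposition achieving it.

The largest bag has 5 vertices, giving width 4; this decomposition certifies tw(G) ≤ 4. On the other hand G contains the 5-clique {a, c, d, e, f}. A clique must lie in a single bag of any decomposition, so no decomposition can have width below 4. Therefore the treewidth is 4.

Treewidth 4.
Bags: B1 = {a, b, c, e, g}  B2 = {a, c, e, f, g}  B3 = {a, c, d, e, f}
Tree: B1–B2, B2–B3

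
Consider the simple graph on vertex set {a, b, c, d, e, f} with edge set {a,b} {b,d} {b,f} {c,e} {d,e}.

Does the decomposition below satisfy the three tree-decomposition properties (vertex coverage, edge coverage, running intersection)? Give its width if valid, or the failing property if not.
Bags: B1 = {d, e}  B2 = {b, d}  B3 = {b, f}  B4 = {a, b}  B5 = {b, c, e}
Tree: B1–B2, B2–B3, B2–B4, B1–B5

A tree decomposition must satisfy three properties: every vertex lies in some bag; for every edge, both endpoints lie together in some bag; and for every vertex, the bags containing it form a connected subtree. Here bags containing vertex b are not connected in the tree, so the decomposition is invalid.

No — bags containing vertex b are not connected in the tree.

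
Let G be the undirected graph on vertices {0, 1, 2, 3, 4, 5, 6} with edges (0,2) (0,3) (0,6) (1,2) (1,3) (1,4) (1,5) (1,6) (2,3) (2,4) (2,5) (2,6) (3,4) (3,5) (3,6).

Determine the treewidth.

A width-3 tree decomposition is:
Bags: B1 = {1, 2, 3, 4}  B2 = {1, 2, 3, 5}  B3 = {1, 2, 3, 6}  B4 = {0, 2, 3, 6}
Tree: B1–B2, B1–B3, B3–B4
Every bag has size at most 4, so the width is 4 − 1 = 3 and tw(G) ≤ 3. For the lower bound, the 4 vertices {0, 2, 3, 6} are pairwise adjacent, and any tree decomposition puts a clique entirely inside one bag — forcing width ≥ 3. The upper and lower bounds meet at 3, so that is the treewidth.

3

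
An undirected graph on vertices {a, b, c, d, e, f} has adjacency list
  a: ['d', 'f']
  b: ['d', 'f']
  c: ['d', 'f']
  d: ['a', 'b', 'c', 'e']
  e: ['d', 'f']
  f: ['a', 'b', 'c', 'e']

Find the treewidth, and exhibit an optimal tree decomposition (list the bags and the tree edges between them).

The largest bag has 3 vertices, giving width 2; this decomposition certifies tw(G) ≤ 2. Since f–c–d–e–f is a cycle in G, G is not acyclic. Forests are exactly the graphs of treewidth ≤ 1, so tw(G) ≥ 2. Hence tw(G) = 2 exactly.

Treewidth 2.
One optimal decomposition is:
Bags: B1 = {c, d, f}  B2 = {d, e, f}  B3 = {a, d, f}  B4 = {b, d, f}
Tree: B1–B2, B2–B3, B3–B4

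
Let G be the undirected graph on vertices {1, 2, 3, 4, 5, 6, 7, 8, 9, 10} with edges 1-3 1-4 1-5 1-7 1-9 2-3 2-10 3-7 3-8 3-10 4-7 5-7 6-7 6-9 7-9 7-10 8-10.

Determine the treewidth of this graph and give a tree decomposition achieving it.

Each bag holds 3 vertices, so the decomposition has width 2, which upper-bounds the treewidth. Conversely, {3, 8, 10} is a clique of size 3, and the vertices of any clique must share a bag in every tree decomposition; so some bag has ≥ 3 vertices and tw(G) ≥ 2. Combining the bounds, tw(G) = 2.

Treewidth 2.
One such decomposition:
Bags: B1 = {1, 7, 9}  B2 = {1, 3, 7}  B3 = {1, 4, 7}  B4 = {3, 7, 10}  B5 = {2, 3, 10}  B6 = {1, 5, 7}  B7 = {3, 8, 10}  B8 = {6, 7, 9}
Tree: B1–B2, B2–B3, B2–B4, B4–B5, B2–B6, B5–B7, B1–B8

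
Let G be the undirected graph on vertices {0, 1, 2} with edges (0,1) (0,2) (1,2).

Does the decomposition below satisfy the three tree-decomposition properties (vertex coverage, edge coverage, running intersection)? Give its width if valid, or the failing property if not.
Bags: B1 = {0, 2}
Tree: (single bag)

No — vertex 1 appears in no bag.

A tree decomposition must satisfy three properties: every vertex lies in some bag; for every edge, both endpoints lie together in some bag; and for every vertex, the bags containing it form a connected subtree. Here vertex 1 appears in no bag, so the decomposition is invalid.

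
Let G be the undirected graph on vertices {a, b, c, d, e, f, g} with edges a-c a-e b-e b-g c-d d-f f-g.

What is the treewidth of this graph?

A width-2 tree decomposition is:
Bags: B1 = {a, b, e}  B2 = {a, b, g}  B3 = {a, f, g}  B4 = {a, d, f}  B5 = {a, c, d}
Tree: B1–B2, B2–B3, B3–B4, B4–B5
Every bag has size at most 3, so the width is 3 − 1 = 2 and tw(G) ≤ 2. The edges a–e–b–g–f–d–c–a form a cycle, so G is not a tree and its treewidth is at least 2. Hence tw(G) = 2 exactly.

2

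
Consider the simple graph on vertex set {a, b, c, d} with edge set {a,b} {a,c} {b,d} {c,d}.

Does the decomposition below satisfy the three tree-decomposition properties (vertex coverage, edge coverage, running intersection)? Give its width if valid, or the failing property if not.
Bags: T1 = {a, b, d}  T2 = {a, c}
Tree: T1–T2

No — edge (d,c) lies in no bag.

A tree decomposition must satisfy three properties: every vertex lies in some bag; for every edge, both endpoints lie together in some bag; and for every vertex, the bags containing it form a connected subtree. Here edge (d,c) lies in no bag, so the decomposition is invalid.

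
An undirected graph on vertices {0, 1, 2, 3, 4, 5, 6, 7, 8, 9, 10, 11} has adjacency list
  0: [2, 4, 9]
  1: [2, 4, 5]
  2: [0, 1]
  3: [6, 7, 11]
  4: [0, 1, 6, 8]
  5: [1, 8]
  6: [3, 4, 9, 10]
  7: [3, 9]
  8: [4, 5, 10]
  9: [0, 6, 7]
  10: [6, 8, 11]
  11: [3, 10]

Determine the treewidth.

A width-3 tree decomposition is:
Bags: B1 = {0, 1, 2, 5}  B2 = {0, 1, 4, 5}  B3 = {0, 4, 5, 8}  B4 = {0, 4, 8, 9}  B5 = {4, 6, 8, 9}  B6 = {6, 8, 9, 10}  B7 = {6, 7, 9, 10}  B8 = {3, 6, 7, 10}  B9 = {3, 7, 10, 11}
Tree: B1–B2, B2–B3, B3–B4, B4–B5, B5–B6, B6–B7, B7–B8, B8–B9
The largest bag has 4 vertices, giving width 3; this decomposition certifies tw(G) ≤ 3. For the lower bound: the 4 vertex sets {1,2,5}, {0}, {4}, {6,8,9,10} are disjoint, each induces a connected subgraph, and every pair is joined by at least one edge of G. Contracting each set to a single vertex therefore yields K_{4} as a minor, and since treewidth is minor-monotone, tw(G) ≥ tw(K_{4}) = 3. Combining the bounds, tw(G) = 3.

3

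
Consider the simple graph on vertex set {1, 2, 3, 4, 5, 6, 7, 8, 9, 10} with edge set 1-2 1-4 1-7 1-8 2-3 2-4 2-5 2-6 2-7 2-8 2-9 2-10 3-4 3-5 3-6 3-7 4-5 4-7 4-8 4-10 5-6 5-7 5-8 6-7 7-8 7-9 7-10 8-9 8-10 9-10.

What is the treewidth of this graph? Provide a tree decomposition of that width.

Every bag has size at most 5, so the width is 5 − 1 = 4 and tw(G) ≤ 4. On the other hand G contains the 5-clique {2, 7, 8, 9, 10}. A clique must lie in a single bag of any decomposition, so no decomposition can have width below 4. Hence tw(G) = 4 exactly.

Treewidth 4.
One optimal decomposition is:
Bags: B1 = {2, 3, 4, 5, 7}  B2 = {2, 4, 5, 7, 8}  B3 = {2, 4, 7, 8, 10}  B4 = {1, 2, 4, 7, 8}  B5 = {2, 7, 8, 9, 10}  B6 = {2, 3, 5, 6, 7}
Tree: B1–B2, B2–B3, B2–B4, B3–B5, B1–B6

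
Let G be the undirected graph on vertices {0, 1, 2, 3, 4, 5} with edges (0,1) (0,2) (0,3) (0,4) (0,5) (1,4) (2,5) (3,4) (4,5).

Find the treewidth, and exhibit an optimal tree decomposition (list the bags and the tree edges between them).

Treewidth 2.
Bags: B1 = {0, 4, 5}  B2 = {0, 3, 4}  B3 = {0, 2, 5}  B4 = {0, 1, 4}
Tree: B1–B2, B1–B3, B2–B4

The largest bag has 3 vertices, giving width 2; this decomposition certifies tw(G) ≤ 2. Conversely, {0, 2, 5} is a clique of size 3, and the vertices of any clique must share a bag in every tree decomposition; so some bag has ≥ 3 vertices and tw(G) ≥ 2. Therefore the treewidth is 2.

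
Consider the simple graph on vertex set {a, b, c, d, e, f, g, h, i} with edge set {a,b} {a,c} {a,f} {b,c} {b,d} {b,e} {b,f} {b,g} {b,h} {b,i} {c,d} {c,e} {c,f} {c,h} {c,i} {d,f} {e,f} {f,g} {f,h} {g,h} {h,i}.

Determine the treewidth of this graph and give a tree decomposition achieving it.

Each bag holds 4 vertices, so the decomposition has width 3, which upper-bounds the treewidth. Conversely, {b, f, g, h} is a clique of size 4, and the vertices of any clique must share a bag in every tree decomposition; so some bag has ≥ 4 vertices and tw(G) ≥ 3. The upper and lower bounds meet at 3, so that is the treewidth.

Treewidth 3.
Bags: B1 = {b, c, f, h}  B2 = {b, c, h, i}  B3 = {b, c, e, f}  B4 = {a, b, c, f}  B5 = {b, c, d, f}  B6 = {b, f, g, h}
Tree: B1–B2, B1–B3, B3–B4, B3–B5, B1–B6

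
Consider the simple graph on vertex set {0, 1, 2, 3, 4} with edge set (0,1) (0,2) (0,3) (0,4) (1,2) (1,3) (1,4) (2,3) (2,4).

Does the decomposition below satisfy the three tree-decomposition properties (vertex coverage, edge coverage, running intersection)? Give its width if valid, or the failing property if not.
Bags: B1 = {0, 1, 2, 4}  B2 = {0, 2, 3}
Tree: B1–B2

A tree decomposition must satisfy three properties: every vertex lies in some bag; for every edge, both endpoints lie together in some bag; and for every vertex, the bags containing it form a connected subtree. Here edge (1,3) lies in no bag, so the decomposition is invalid.

No — edge (1,3) lies in no bag.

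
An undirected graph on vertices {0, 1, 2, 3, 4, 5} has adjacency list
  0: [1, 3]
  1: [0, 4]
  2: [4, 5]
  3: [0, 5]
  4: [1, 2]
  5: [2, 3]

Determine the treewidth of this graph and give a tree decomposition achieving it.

Treewidth 2.
Bags: B1 = {1, 2, 4}  B2 = {1, 2, 5}  B3 = {1, 3, 5}  B4 = {0, 1, 3}
Tree: B1–B2, B2–B3, B3–B4

Every bag has size at most 3, so the width is 3 − 1 = 2 and tw(G) ≤ 2. For the lower bound, G contains the cycle 1–4–2–5–3–0–1, so G is not a forest; only forests have treewidth ≤ 1, hence tw(G) ≥ 2. Combining the bounds, tw(G) = 2.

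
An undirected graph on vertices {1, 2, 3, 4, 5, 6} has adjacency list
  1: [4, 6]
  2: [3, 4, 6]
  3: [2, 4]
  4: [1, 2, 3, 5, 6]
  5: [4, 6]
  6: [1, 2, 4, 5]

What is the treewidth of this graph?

A width-2 tree decomposition is:
Bags: B1 = {4, 5, 6}  B2 = {1, 4, 6}  B3 = {2, 4, 6}  B4 = {2, 3, 4}
Tree: B1–B2, B1–B3, B3–B4
Each bag holds 3 vertices, so the decomposition has width 2, which upper-bounds the treewidth. Conversely, {2, 3, 4} is a clique of size 3, and the vertices of any clique must share a bag in every tree decomposition; so some bag has ≥ 3 vertices and tw(G) ≥ 2. Hence tw(G) = 2 exactly.

2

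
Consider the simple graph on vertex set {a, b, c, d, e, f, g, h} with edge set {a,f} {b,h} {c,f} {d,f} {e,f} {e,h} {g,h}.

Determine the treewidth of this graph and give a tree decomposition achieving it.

The largest bag has 2 vertices, giving width 1; this decomposition certifies tw(G) ≤ 1. Since G has at least one edge (e.g. e–h), it is not an edgeless graph, so tw(G) ≥ 1. Therefore the treewidth is 1.

Treewidth 1.
One such decomposition:
Bags: B1 = {e, h}  B2 = {e, f}  B3 = {d, f}  B4 = {b, h}  B5 = {a, f}  B6 = {c, f}  B7 = {g, h}
Tree: B1–B2, B2–B3, B1–B4, B2–B5, B2–B6, B4–B7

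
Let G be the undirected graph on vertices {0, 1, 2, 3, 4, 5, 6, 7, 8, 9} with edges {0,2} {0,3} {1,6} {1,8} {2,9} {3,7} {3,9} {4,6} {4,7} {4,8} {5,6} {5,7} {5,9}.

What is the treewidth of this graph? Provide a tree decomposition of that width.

Every bag has size at most 3, so the width is 3 − 1 = 2 and tw(G) ≤ 2. Since 2–0–3–9–2 is a cycle in G, G is not acyclic. Forests are exactly the graphs of treewidth ≤ 1, so tw(G) ≥ 2. Therefore the treewidth is 2.

Treewidth 2.
One optimal decomposition is:
Bags: B1 = {0, 2, 9}  B2 = {0, 3, 9}  B3 = {3, 5, 9}  B4 = {3, 5, 7}  B5 = {5, 6, 7}  B6 = {4, 6, 7}  B7 = {1, 4, 6}  B8 = {1, 4, 8}
Tree: B1–B2, B2–B3, B3–B4, B4–B5, B5–B6, B6–B7, B7–B8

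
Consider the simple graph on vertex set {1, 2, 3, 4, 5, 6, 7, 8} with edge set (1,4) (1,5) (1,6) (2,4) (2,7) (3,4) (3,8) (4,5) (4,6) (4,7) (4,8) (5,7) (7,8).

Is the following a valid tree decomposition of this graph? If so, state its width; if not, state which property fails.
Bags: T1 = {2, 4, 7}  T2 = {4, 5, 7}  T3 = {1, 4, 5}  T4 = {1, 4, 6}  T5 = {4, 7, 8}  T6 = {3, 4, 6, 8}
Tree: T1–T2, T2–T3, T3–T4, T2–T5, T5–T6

A tree decomposition must satisfy three properties: every vertex lies in some bag; for every edge, both endpoints lie together in some bag; and for every vertex, the bags containing it form a connected subtree. Here bags containing vertex 6 are not connected in the tree, so the decomposition is invalid.

No — bags containing vertex 6 are not connected in the tree.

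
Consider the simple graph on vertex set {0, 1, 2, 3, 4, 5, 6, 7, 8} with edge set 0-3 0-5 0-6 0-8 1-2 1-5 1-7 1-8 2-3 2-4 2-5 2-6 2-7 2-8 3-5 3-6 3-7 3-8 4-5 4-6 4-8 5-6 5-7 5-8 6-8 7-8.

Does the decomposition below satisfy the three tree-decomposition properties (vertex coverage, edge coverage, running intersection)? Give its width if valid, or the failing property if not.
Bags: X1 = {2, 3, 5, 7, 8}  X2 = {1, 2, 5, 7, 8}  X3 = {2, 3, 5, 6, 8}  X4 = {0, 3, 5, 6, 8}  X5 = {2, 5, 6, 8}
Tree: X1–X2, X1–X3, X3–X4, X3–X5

No — vertex 4 appears in no bag.

A tree decomposition must satisfy three properties: every vertex lies in some bag; for every edge, both endpoints lie together in some bag; and for every vertex, the bags containing it form a connected subtree. Here vertex 4 appears in no bag, so the decomposition is invalid.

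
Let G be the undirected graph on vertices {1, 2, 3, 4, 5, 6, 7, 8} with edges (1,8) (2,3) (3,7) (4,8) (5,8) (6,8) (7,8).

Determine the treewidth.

A width-1 tree decomposition is:
Bags: B1 = {2, 3}  B2 = {3, 7}  B3 = {7, 8}  B4 = {5, 8}  B5 = {4, 8}  B6 = {6, 8}  B7 = {1, 8}
Tree: B1–B2, B2–B3, B3–B4, B3–B5, B3–B6, B4–B7
Every bag has size at most 2, so the width is 2 − 1 = 1 and tw(G) ≤ 1. Any graph with an edge has treewidth ≥ 1, and G has the edge 3–2. Therefore the treewidth is 1.

1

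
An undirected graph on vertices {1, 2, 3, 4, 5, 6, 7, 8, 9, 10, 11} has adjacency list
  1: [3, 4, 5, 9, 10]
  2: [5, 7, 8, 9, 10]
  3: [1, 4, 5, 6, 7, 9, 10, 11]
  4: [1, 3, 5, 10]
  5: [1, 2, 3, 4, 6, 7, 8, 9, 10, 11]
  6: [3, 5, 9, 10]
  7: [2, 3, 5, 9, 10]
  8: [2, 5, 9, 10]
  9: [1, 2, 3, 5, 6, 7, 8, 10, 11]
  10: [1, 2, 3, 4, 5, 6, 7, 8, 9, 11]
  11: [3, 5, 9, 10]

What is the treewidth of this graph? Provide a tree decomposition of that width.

Treewidth 4.
One such decomposition:
Bags: B1 = {1, 3, 4, 5, 10}  B2 = {1, 3, 5, 9, 10}  B3 = {3, 5, 6, 9, 10}  B4 = {3, 5, 7, 9, 10}  B5 = {3, 5, 9, 10, 11}  B6 = {2, 5, 7, 9, 10}  B7 = {2, 5, 8, 9, 10}
Tree: B1–B2, B2–B3, B3–B4, B2–B5, B4–B6, B6–B7

The largest bag has 5 vertices, giving width 4; this decomposition certifies tw(G) ≤ 4. Conversely, {2, 5, 8, 9, 10} is a clique of size 5, and the vertices of any clique must share a bag in every tree decomposition; so some bag has ≥ 5 vertices and tw(G) ≥ 4. Therefore the treewidth is 4.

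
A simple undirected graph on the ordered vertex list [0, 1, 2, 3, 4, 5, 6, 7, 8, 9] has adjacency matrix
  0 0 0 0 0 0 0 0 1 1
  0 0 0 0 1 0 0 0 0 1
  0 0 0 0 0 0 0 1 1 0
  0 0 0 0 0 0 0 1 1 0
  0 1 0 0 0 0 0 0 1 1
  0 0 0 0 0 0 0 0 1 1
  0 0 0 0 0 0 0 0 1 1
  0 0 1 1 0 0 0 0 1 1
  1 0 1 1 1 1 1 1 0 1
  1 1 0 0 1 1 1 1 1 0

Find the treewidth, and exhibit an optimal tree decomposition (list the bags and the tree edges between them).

Every bag has size at most 3, so the width is 3 − 1 = 2 and tw(G) ≤ 2. Conversely, {0, 8, 9} is a clique of size 3, and the vertices of any clique must share a bag in every tree decomposition; so some bag has ≥ 3 vertices and tw(G) ≥ 2. Hence tw(G) = 2 exactly.

Treewidth 2.
Bags: B1 = {3, 7, 8}  B2 = {7, 8, 9}  B3 = {0, 8, 9}  B4 = {5, 8, 9}  B5 = {4, 8, 9}  B6 = {6, 8, 9}  B7 = {2, 7, 8}  B8 = {1, 4, 9}
Tree: B1–B2, B2–B3, B3–B4, B3–B5, B5–B6, B2–B7, B5–B8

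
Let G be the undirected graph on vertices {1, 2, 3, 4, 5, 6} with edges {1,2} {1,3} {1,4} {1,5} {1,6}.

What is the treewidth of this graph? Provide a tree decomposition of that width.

Treewidth 1.
Bags: B1 = {1, 3}  B2 = {1, 6}  B3 = {1, 2}  B4 = {1, 4}  B5 = {1, 5}
Tree: B1–B2, B1–B3, B2–B4, B1–B5

Each bag holds 2 vertices, so the decomposition has width 1, which upper-bounds the treewidth. Since G has at least one edge (e.g. 1–3), it is not an edgeless graph, so tw(G) ≥ 1. Therefore the treewidth is 1.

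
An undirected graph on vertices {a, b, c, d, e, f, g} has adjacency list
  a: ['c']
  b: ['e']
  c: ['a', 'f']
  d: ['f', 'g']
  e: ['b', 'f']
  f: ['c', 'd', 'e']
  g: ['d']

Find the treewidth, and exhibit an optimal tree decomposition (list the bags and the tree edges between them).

The largest bag has 2 vertices, giving width 1; this decomposition certifies tw(G) ≤ 1. Since G has at least one edge (e.g. c–a), it is not an edgeless graph, so tw(G) ≥ 1. The upper and lower bounds meet at 1, so that is the treewidth.

Treewidth 1.
One optimal decomposition is:
Bags: B1 = {a, c}  B2 = {c, f}  B3 = {d, f}  B4 = {e, f}  B5 = {d, g}  B6 = {b, e}
Tree: B1–B2, B2–B3, B3–B4, B3–B5, B4–B6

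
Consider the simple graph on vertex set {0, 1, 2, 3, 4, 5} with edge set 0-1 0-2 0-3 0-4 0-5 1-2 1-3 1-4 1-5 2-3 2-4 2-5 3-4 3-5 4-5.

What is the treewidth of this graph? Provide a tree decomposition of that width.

With just one bag of size 6, the width is 6 − 1 = 5, so tw(G) ≤ 5. For the lower bound, the 6 vertices {0, 1, 2, 3, 4, 5} are pairwise adjacent, and any tree decomposition puts a clique entirely inside one bag — forcing width ≥ 5. Combining the bounds, tw(G) = 5.

Treewidth 5.
One such decomposition:
Bags: B1 = {0, 1, 2, 3, 4, 5}
Tree: (single bag)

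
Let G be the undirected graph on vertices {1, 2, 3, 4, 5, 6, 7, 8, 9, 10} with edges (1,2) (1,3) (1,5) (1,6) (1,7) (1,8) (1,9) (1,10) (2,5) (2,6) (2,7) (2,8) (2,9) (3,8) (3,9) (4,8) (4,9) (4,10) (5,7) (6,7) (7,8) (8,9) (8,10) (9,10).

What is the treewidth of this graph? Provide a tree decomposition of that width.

Treewidth 3.
One optimal decomposition is:
Bags: B1 = {1, 2, 8, 9}  B2 = {1, 2, 7, 8}  B3 = {1, 2, 6, 7}  B4 = {1, 2, 5, 7}  B5 = {1, 3, 8, 9}  B6 = {1, 8, 9, 10}  B7 = {4, 8, 9, 10}
Tree: B1–B2, B2–B3, B2–B4, B1–B5, B1–B6, B6–B7

Each bag holds 4 vertices, so the decomposition has width 3, which upper-bounds the treewidth. On the other hand G contains the 4-clique {1, 8, 9, 10}. A clique must lie in a single bag of any decomposition, so no decomposition can have width below 3. Hence tw(G) = 3 exactly.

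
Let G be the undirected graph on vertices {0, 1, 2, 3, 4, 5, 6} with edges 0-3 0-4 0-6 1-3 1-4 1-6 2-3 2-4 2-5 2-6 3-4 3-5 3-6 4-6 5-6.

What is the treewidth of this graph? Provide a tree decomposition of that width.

Treewidth 3.
One optimal decomposition is:
Bags: B1 = {0, 3, 4, 6}  B2 = {2, 3, 4, 6}  B3 = {1, 3, 4, 6}  B4 = {2, 3, 5, 6}
Tree: B1–B2, B2–B3, B2–B4

Each bag holds 4 vertices, so the decomposition has width 3, which upper-bounds the treewidth. For the lower bound, the 4 vertices {0, 3, 4, 6} are pairwise adjacent, and any tree decomposition puts a clique entirely inside one bag — forcing width ≥ 3. The upper and lower bounds meet at 3, so that is the treewidth.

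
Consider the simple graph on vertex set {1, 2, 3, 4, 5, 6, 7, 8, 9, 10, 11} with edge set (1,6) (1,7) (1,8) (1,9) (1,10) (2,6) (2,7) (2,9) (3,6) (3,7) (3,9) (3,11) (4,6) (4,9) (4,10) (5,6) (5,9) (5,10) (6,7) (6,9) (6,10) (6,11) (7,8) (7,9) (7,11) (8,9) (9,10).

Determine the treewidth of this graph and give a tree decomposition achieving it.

Each bag holds 4 vertices, so the decomposition has width 3, which upper-bounds the treewidth. For the lower bound, the 4 vertices {1, 7, 8, 9} are pairwise adjacent, and any tree decomposition puts a clique entirely inside one bag — forcing width ≥ 3. The upper and lower bounds meet at 3, so that is the treewidth.

Treewidth 3.
One optimal decomposition is:
Bags: B1 = {3, 6, 7, 11}  B2 = {3, 6, 7, 9}  B3 = {1, 6, 7, 9}  B4 = {2, 6, 7, 9}  B5 = {1, 7, 8, 9}  B6 = {1, 6, 9, 10}  B7 = {4, 6, 9, 10}  B8 = {5, 6, 9, 10}
Tree: B1–B2, B2–B3, B2–B4, B3–B5, B3–B6, B6–B7, B7–B8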